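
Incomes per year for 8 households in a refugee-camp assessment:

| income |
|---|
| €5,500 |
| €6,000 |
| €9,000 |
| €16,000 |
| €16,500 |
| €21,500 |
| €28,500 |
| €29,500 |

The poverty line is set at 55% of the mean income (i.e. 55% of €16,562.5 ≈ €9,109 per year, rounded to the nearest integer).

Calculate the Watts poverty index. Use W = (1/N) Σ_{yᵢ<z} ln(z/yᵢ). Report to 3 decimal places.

0.117

Below the line: €5,500, €6,000, €9,000 (q = 3 of N = 8).
Log shortfalls: ln(9109/5500) = 0.5045; ln(9109/6000) = 0.4175; ln(9109/9000) = 0.0120.
W = 0.934057 / 8 = 0.117.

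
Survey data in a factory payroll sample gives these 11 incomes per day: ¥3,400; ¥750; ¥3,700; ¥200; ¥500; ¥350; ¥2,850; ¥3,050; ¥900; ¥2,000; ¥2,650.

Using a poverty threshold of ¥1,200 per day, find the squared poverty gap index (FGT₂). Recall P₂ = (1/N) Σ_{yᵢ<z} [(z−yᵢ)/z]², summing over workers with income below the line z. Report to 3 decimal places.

0.158

Below z: ¥200, ¥350, ¥500, ¥750, ¥900 (q = 5 of N = 11).
Normalized shortfalls: (1200−200)/1200 = 0.8333; (1200−350)/1200 = 0.7083; (1200−500)/1200 = 0.5833; (1200−750)/1200 = 0.3750; (1200−900)/1200 = 0.2500.
Squared: 0.6944; 0.5017; 0.3403; 0.1406; 0.0625.
Sum = 1.739583; P₂ = 1.739583 / 11 = 0.158.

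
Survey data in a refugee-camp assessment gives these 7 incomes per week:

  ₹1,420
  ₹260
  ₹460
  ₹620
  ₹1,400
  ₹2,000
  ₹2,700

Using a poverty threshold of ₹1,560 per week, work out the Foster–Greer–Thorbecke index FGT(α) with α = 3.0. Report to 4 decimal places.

Below the line: ₹260, ₹460, ₹620, ₹1,400, ₹1,420 (q = 5 of N = 7).
Normalized shortfalls: (1560−260)/1560 = 0.8333; (1560−460)/1560 = 0.7051; (1560−620)/1560 = 0.6026; (1560−1400)/1560 = 0.1026; (1560−1420)/1560 = 0.0897.
Raised to α = 3.0: 0.57870; 0.35059; 0.21878; 0.00108; 0.00072.
Sum = 1.149880; FGT(3.0) = 1.149880 / 7 = 0.1643.

0.1643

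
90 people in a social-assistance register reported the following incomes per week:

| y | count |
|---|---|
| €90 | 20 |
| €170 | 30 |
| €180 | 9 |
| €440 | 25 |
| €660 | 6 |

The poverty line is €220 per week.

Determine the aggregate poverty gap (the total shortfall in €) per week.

Below the line: 20×€90, 30×€170, 9×€180 (q = 59 of N = 90).
Individual gaps: 20×(220−90) = 2600; 30×(220−170) = 1500; 9×(220−180) = 360.
Aggregate gap = €4,460.

€4,460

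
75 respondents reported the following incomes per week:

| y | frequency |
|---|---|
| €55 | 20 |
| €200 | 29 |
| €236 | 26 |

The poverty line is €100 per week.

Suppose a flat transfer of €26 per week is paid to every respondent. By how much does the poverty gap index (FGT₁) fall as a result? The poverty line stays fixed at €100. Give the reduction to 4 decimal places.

Before: below the line — 20×€55; poverty gap index (FGT₁) = 0.120000.
After the €26 transfer: below the line — 20×€81; poverty gap index (FGT₁) = 0.050667.
Reduction = 0.120000 − 0.050667 = 0.0693.

0.0693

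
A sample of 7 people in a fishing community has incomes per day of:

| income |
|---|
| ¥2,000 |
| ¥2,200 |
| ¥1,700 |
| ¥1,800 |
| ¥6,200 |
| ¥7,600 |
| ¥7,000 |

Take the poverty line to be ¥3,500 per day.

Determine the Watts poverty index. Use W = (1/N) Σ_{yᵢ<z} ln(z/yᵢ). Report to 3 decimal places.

Incomes under z: ¥1,700, ¥1,800, ¥2,000, ¥2,200 (q = 4 of N = 7).
ln(z/y) terms: ln(3500/1700) = 0.7221; ln(3500/1800) = 0.6650; ln(3500/2000) = 0.5596; ln(3500/2200) = 0.4643.
W = 2.411032 / 7 = 0.344.

0.344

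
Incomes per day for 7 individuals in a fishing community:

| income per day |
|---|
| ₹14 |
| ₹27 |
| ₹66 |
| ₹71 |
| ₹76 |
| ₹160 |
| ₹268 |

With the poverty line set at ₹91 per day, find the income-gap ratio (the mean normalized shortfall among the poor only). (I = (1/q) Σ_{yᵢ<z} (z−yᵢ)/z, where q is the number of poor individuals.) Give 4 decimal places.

0.4418

Below the line: ₹14, ₹27, ₹66, ₹71, ₹76 (q = 5 of N = 7).
Shortfall ratios (z−y)/z: 0.8462, 0.7033, 0.2747, 0.2198, 0.1648; sum = 2.208791.
I averages over the q = 5 poor units only: 2.208791 / 5 = 0.4418.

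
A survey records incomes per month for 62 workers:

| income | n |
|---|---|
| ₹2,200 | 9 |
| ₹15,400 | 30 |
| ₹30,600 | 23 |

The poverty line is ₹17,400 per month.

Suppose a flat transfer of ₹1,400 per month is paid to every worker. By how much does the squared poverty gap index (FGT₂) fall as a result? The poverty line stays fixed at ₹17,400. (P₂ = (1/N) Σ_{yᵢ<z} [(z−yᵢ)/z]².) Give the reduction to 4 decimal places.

0.0253

Before: below the line — 9×₹2,200, 30×₹15,400; squared poverty gap index (FGT₂) = 0.117167.
After the ₹1,400 transfer: below the line — 9×₹3,600, 30×₹16,800; squared poverty gap index (FGT₂) = 0.091884.
Reduction = 0.117167 − 0.091884 = 0.0253.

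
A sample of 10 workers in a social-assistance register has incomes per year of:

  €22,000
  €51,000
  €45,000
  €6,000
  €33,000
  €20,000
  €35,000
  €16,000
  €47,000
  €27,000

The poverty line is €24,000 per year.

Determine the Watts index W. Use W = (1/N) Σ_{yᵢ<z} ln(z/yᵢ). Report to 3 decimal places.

0.206

Incomes under z: €6,000, €16,000, €20,000, €22,000 (q = 4 of N = 10).
Log gaps: ln(24000/6000) = 1.3863; ln(24000/16000) = 0.4055; ln(24000/20000) = 0.1823; ln(24000/22000) = 0.0870.
W = 2.061092 / 10 = 0.206.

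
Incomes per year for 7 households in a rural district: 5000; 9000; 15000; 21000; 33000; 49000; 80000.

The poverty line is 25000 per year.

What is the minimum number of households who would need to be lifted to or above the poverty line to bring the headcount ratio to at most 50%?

1

Currently q = 4 of N = 7 are below the line (H = 0.571).
A headcount ratio of at most 50% allows at most ⌊0.50 × 7⌋ = 3 poor households.
So at least 4 − 3 = 1 must be lifted.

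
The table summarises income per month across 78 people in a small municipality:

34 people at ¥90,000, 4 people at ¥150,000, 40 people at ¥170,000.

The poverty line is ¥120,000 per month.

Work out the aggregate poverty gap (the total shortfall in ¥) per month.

Poor units: 34×¥90,000 (q = 34 of N = 78).
Individual gaps: 34×(120000−90000) = 1020000.
Aggregate gap = ¥1,020,000.

¥1,020,000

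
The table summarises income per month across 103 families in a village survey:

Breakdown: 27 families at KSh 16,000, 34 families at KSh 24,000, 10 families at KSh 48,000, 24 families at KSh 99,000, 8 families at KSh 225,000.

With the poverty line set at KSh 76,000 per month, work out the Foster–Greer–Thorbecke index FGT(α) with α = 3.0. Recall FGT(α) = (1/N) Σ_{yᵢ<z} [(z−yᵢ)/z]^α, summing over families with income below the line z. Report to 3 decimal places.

Below the line: 27×KSh 16,000, 34×KSh 24,000, 10×KSh 48,000 (q = 71 of N = 103).
Normalized shortfalls: (76000−16000)/76000 = 0.7895 (×27); (76000−24000)/76000 = 0.6842 (×34); (76000−48000)/76000 = 0.3684 (×10).
Raised to α = 3.0: 0.49205 (×27); 0.32031 (×34); 0.05001 (×10).
Sum = 24.676046; FGT(3.0) = 24.676046 / 103 = 0.240.

0.240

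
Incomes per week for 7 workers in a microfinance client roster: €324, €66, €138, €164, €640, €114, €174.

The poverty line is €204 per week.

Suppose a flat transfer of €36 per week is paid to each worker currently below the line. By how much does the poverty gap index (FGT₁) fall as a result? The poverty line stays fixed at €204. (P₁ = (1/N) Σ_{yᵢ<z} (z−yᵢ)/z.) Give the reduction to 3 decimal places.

Before: below the line — €66, €114, €138, €164, €174; poverty gap index (FGT₁) = 0.25490.
After the €36 transfer: below the line — €102, €150, €174, €200; poverty gap index (FGT₁) = 0.13305.
Reduction = 0.25490 − 0.13305 = 0.122.

0.122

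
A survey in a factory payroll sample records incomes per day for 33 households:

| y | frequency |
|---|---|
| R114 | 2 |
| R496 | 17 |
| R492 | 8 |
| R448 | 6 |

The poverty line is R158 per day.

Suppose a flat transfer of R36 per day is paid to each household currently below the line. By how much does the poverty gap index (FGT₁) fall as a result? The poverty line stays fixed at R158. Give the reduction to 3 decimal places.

0.014

Before: below the line — 2×R114; poverty gap index (FGT₁) = 0.01688.
After the R36 transfer: below the line — 2×R150; poverty gap index (FGT₁) = 0.00307.
Reduction = 0.01688 − 0.00307 = 0.014.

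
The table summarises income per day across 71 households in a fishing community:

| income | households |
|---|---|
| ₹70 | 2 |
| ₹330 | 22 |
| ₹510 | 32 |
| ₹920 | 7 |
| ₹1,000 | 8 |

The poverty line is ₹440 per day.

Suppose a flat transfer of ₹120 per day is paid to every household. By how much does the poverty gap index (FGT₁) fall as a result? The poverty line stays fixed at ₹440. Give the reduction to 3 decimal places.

Before: below the line — 2×₹70, 22×₹330; poverty gap index (FGT₁) = 0.10115.
After the ₹120 transfer: below the line — 2×₹190; poverty gap index (FGT₁) = 0.01601.
Reduction = 0.10115 − 0.01601 = 0.085.

0.085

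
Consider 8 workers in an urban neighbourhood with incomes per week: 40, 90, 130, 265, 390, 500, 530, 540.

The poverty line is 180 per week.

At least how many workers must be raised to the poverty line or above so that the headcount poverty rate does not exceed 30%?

1

Currently q = 3 of N = 8 are below the line (H = 0.375).
A headcount ratio of at most 30% allows at most ⌊0.30 × 8⌋ = 2 poor workers.
So at least 3 − 2 = 1 must be lifted.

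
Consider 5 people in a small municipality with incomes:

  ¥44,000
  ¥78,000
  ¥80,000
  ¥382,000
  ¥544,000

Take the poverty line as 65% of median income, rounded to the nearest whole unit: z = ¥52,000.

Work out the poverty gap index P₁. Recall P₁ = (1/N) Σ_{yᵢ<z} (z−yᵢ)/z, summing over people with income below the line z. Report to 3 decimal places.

0.031

Incomes under z: ¥44,000 (q = 1 of N = 5).
Relative gaps: (52000−44000)/52000 = 0.1538.
Sum of shortfalls = 0.153846; P₁ averages over all N: 0.153846 / 5 = 0.031.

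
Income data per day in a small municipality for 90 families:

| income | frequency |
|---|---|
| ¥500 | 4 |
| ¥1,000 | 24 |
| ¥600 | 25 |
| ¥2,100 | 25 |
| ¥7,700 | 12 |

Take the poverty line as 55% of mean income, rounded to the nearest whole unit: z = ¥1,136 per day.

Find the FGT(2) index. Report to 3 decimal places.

Incomes under z: 4×¥500, 25×¥600, 24×¥1,000 (q = 53 of N = 90).
Normalized shortfalls: (1136−500)/1136 = 0.5599 (×4); (1136−600)/1136 = 0.4718 (×25); (1136−1000)/1136 = 0.1197 (×24).
Squared: 0.3134 (×4); 0.2226 (×25); 0.0143 (×24).
Sum = 7.163360; P₂ = 7.163360 / 90 = 0.080.

0.080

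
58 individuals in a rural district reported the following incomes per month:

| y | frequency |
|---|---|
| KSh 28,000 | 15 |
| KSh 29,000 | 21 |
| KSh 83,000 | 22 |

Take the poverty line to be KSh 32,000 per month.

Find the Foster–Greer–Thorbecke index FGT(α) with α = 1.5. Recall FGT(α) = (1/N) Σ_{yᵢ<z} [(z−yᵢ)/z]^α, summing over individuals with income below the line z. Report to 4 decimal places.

Poor units: 15×KSh 28,000, 21×KSh 29,000 (q = 36 of N = 58).
Gap ratios (z−y)/z: (32000−28000)/32000 = 0.1250 (×15); (32000−29000)/32000 = 0.0938 (×21).
Raised to α = 1.5: 0.04419 (×15); 0.02870 (×21).
Sum = 1.265717; FGT(1.5) = 1.265717 / 58 = 0.0218.

0.0218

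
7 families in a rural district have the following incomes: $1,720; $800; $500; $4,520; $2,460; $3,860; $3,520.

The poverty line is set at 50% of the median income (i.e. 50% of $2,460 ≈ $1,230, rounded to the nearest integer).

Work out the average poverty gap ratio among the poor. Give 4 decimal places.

Below the line: $500, $800 (q = 2 of N = 7).
Relative gaps: 0.5935, 0.3496; sum = 0.943089.
I averages over the q = 2 poor units only: 0.943089 / 2 = 0.4715.

0.4715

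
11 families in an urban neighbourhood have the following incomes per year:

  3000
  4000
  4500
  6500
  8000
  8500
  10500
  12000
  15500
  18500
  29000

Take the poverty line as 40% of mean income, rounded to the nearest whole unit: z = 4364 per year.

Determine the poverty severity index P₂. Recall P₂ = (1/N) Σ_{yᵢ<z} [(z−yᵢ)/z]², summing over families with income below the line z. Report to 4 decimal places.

0.0095

Below z: 3000, 4000 (q = 2 of N = 11).
Gap ratios (z−y)/z: (4364−3000)/4364 = 0.3126; (4364−4000)/4364 = 0.0834.
Squared: 0.0977; 0.0070.
Sum = 0.104649; P₂ = 0.104649 / 11 = 0.0095.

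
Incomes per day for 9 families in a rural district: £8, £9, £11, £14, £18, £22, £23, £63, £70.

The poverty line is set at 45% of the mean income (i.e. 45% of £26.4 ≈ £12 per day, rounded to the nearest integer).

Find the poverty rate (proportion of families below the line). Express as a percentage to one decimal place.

33.3%

3 of the 9 families have income below £12.
H = 3/9 = 33.3%.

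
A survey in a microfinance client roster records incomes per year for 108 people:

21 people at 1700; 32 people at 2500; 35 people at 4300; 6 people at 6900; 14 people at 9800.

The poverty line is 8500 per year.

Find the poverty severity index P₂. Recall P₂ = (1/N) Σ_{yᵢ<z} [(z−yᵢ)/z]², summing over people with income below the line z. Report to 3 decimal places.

0.353

Poor units: 21×1700, 32×2500, 35×4300, 6×6900 (q = 94 of N = 108).
Shortfall ratios: (8500−1700)/8500 = 0.8000 (×21); (8500−2500)/8500 = 0.7059 (×32); (8500−4300)/8500 = 0.4941 (×35); (8500−6900)/8500 = 0.1882 (×6).
Squared: 0.6400 (×21); 0.4983 (×32); 0.2442 (×35); 0.0354 (×6).
Sum = 38.142561; P₂ = 38.142561 / 108 = 0.353.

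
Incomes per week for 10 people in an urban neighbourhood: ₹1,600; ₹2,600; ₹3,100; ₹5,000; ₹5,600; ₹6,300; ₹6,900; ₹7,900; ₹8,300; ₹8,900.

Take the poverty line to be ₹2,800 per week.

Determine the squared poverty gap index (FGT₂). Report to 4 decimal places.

0.0189

Poor units: ₹1,600, ₹2,600 (q = 2 of N = 10).
Normalized shortfalls: (2800−1600)/2800 = 0.4286; (2800−2600)/2800 = 0.0714.
Squared: 0.1837; 0.0051.
Sum = 0.188776; P₂ = 0.188776 / 10 = 0.0189.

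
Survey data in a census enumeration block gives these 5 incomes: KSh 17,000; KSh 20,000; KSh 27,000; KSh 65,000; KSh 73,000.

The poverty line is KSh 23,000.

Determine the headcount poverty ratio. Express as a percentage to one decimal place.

2 of the 5 respondents have income below KSh 23,000.
H = 2/5 = 40.0%.

40.0%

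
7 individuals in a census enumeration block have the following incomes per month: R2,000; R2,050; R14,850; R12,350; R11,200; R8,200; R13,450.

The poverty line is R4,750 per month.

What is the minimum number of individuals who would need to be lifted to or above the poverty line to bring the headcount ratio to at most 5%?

2

2 of the 7 individuals are poor, so H = 2/7 = 0.286.
A headcount ratio of at most 5% allows at most ⌊0.05 × 7⌋ = 0 poor individuals.
So at least 2 − 0 = 2 must be lifted.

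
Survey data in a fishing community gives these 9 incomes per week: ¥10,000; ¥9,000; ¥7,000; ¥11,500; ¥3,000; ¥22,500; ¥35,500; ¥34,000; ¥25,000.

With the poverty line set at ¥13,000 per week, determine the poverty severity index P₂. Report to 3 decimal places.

0.107

Below the line: ¥3,000, ¥7,000, ¥9,000, ¥10,000, ¥11,500 (q = 5 of N = 9).
Normalized shortfalls: (13000−3000)/13000 = 0.7692; (13000−7000)/13000 = 0.4615; (13000−9000)/13000 = 0.3077; (13000−10000)/13000 = 0.2308; (13000−11500)/13000 = 0.1154.
Squared: 0.5917; 0.2130; 0.0947; 0.0533; 0.0133.
Sum = 0.965976; P₂ = 0.965976 / 9 = 0.107.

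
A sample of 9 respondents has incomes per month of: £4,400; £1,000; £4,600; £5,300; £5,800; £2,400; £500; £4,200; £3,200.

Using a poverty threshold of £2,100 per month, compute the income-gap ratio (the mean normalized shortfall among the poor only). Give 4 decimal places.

0.6429

Below z: £500, £1,000 (q = 2 of N = 9).
Relative gaps: 0.7619, 0.5238; sum = 1.285714.
The income-gap ratio divides by q (the poor only): 1.285714 / 2 = 0.6429.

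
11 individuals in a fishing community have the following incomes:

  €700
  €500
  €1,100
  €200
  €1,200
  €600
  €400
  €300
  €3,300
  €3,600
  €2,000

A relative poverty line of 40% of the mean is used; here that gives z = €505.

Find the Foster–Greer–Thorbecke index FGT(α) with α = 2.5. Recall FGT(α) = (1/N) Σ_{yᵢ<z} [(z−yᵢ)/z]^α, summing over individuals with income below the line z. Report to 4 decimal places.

0.0371

Below z: €200, €300, €400, €500 (q = 4 of N = 11).
Normalized shortfalls: (505−200)/505 = 0.6040; (505−300)/505 = 0.4059; (505−400)/505 = 0.2079; (505−500)/505 = 0.0099.
Raised to α = 2.5: 0.28348; 0.10499; 0.01971; 0.00001.
Sum = 0.408194; FGT(2.5) = 0.408194 / 11 = 0.0371.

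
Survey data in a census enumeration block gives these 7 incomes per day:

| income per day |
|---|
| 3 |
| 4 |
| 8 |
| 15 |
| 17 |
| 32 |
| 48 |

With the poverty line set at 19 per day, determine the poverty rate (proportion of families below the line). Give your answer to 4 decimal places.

5 of the 7 families have income below 19.
H = 5/7 = 0.7143.

0.7143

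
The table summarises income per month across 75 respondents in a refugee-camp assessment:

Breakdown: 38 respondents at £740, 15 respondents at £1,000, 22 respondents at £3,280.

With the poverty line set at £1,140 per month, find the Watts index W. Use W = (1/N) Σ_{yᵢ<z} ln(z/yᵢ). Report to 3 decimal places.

Incomes under z: 38×£740, 15×£1,000 (q = 53 of N = 75).
Log shortfalls: ln(1140/740) = 0.4321 (×38); ln(1140/1000) = 0.1310 (×15).
W = 18.386491 / 75 = 0.245.

0.245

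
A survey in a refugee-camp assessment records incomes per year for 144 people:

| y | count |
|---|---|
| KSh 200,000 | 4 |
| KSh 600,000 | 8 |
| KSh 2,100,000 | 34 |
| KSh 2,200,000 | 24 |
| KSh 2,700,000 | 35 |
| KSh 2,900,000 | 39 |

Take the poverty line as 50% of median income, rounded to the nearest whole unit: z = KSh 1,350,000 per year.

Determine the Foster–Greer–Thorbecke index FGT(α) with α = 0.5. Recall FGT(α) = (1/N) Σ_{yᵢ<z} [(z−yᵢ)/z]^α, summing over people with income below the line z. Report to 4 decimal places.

Below z: 4×KSh 200,000, 8×KSh 600,000 (q = 12 of N = 144).
Shortfall ratios: (1350000−200000)/1350000 = 0.8519 (×4); (1350000−600000)/1350000 = 0.5556 (×8).
Raised to α = 0.5: 0.92296 (×4); 0.74536 (×8).
Sum = 9.654681; FGT(0.5) = 9.654681 / 144 = 0.0670.

0.0670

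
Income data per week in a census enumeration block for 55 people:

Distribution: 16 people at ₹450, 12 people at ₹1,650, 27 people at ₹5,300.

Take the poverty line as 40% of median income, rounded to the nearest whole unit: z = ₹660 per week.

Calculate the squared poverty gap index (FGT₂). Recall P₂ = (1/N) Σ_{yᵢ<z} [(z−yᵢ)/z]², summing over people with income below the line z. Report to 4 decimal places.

Below z: 16×₹450 (q = 16 of N = 55).
Normalized shortfalls: (660−450)/660 = 0.3182 (×16).
Squared: 0.1012 (×16).
Sum = 1.619835; P₂ = 1.619835 / 55 = 0.0295.

0.0295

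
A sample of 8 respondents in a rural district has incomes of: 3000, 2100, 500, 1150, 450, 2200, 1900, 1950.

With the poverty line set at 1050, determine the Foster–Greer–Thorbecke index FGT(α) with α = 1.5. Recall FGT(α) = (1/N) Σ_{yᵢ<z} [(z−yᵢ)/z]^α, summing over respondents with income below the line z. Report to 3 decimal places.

0.101

Below z: 450, 500 (q = 2 of N = 8).
Gap ratios (z−y)/z: (1050−450)/1050 = 0.5714; (1050−500)/1050 = 0.5238.
Raised to α = 1.5: 0.43196; 0.37911.
Sum = 0.811065; FGT(1.5) = 0.811065 / 8 = 0.101.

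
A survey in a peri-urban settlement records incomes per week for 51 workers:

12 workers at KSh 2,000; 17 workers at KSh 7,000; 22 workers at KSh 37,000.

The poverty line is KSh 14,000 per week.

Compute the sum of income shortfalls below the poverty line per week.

Below z: 12×KSh 2,000, 17×KSh 7,000 (q = 29 of N = 51).
Individual gaps: 12×(14000−2000) = 144000; 17×(14000−7000) = 119000.
Aggregate gap = KSh 263,000.

KSh 263,000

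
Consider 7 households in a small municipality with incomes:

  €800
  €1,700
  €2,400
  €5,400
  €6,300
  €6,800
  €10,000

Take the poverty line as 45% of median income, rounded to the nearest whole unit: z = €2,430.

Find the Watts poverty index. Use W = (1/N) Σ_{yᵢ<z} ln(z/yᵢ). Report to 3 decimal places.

Poor units: €800, €1,700, €2,400 (q = 3 of N = 7).
Log shortfalls: ln(2430/800) = 1.1110; ln(2430/1700) = 0.3573; ln(2430/2400) = 0.0124.
W = 1.480720 / 7 = 0.212.

0.212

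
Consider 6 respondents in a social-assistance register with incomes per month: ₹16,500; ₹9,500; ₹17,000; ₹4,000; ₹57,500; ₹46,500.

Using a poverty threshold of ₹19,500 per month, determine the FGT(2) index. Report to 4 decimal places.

Below the line: ₹4,000, ₹9,500, ₹16,500, ₹17,000 (q = 4 of N = 6).
Gap ratios (z−y)/z: (19500−4000)/19500 = 0.7949; (19500−9500)/19500 = 0.5128; (19500−16500)/19500 = 0.1538; (19500−17000)/19500 = 0.1282.
Squared: 0.6318; 0.2630; 0.0237; 0.0164.
Sum = 0.934911; P₂ = 0.934911 / 6 = 0.1558.

0.1558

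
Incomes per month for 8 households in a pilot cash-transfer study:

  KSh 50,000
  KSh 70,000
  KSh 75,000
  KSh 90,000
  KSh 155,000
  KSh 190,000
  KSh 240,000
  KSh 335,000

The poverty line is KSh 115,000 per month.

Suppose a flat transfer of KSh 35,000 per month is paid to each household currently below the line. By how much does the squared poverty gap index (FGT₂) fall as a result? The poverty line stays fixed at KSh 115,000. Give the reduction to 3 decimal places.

Before: below the line — KSh 50,000, KSh 70,000, KSh 75,000, KSh 90,000; squared poverty gap index (FGT₂) = 0.08010.
After the KSh 35,000 transfer: below the line — KSh 85,000, KSh 105,000, KSh 110,000; squared poverty gap index (FGT₂) = 0.00969.
Reduction = 0.08010 − 0.00969 = 0.070.

0.070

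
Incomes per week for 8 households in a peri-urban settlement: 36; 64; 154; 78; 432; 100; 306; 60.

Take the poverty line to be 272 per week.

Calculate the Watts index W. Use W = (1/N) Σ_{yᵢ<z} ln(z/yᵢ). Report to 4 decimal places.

0.9749

Below z: 36, 60, 64, 78, 100, 154 (q = 6 of N = 8).
ln(z/y) terms: ln(272/36) = 2.0223; ln(272/60) = 1.5115; ln(272/64) = 1.4469; ln(272/78) = 1.2491; ln(272/100) = 1.0006; ln(272/154) = 0.5688.
W = 7.799234 / 8 = 0.9749.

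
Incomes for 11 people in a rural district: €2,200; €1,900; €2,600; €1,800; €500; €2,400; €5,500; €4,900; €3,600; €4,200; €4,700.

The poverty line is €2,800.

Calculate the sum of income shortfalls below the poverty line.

Below z: €500, €1,800, €1,900, €2,200, €2,400, €2,600 (q = 6 of N = 11).
Individual gaps: 2800−500 = 2300; 2800−1800 = 1000; 2800−1900 = 900; 2800−2200 = 600; 2800−2400 = 400; 2800−2600 = 200.
Aggregate gap = €5,400.

€5,400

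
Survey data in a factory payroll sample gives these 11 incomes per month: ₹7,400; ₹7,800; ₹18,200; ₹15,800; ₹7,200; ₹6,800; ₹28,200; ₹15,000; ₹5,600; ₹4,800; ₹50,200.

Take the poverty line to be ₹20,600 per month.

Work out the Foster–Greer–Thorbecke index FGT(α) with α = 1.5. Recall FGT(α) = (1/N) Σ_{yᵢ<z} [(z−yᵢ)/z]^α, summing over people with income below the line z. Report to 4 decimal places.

Poor units: ₹4,800, ₹5,600, ₹6,800, ₹7,200, ₹7,400, ₹7,800, ₹15,000, ₹15,800, ₹18,200 (q = 9 of N = 11).
Shortfall ratios: (20600−4800)/20600 = 0.7670; (20600−5600)/20600 = 0.7282; (20600−6800)/20600 = 0.6699; (20600−7200)/20600 = 0.6505; (20600−7400)/20600 = 0.6408; (20600−7800)/20600 = 0.6214; (20600−15000)/20600 = 0.2718; (20600−15800)/20600 = 0.2330; (20600−18200)/20600 = 0.1165.
Raised to α = 1.5: 0.67171; 0.62135; 0.54830; 0.52463; 0.51293; 0.48979; 0.14174; 0.11248; 0.03977.
Sum = 3.662704; FGT(1.5) = 3.662704 / 11 = 0.3330.

0.3330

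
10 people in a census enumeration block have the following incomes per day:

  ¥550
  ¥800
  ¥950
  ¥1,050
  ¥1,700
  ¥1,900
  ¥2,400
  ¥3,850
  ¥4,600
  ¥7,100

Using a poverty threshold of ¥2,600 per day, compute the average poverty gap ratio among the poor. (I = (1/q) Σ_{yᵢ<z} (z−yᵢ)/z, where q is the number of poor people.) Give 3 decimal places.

0.486

Below z: ¥550, ¥800, ¥950, ¥1,050, ¥1,700, ¥1,900, ¥2,400 (q = 7 of N = 10).
Relative gaps: 0.7885, 0.6923, 0.6346, 0.5962, 0.3462, 0.2692, 0.0769; sum = 3.403846.
I averages over the q = 7 poor units only: 3.403846 / 7 = 0.486.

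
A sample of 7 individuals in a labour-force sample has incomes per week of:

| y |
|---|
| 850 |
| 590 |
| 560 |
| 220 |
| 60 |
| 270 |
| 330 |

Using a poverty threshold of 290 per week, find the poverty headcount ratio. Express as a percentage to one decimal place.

42.9%

3 of the 7 individuals have income below 290.
H = 3/7 = 42.9%.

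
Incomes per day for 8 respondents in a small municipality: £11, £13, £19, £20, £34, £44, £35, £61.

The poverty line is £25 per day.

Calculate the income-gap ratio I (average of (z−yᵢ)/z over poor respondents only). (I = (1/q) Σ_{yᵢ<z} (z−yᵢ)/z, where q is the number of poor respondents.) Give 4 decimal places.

0.3700

Below z: £11, £13, £19, £20 (q = 4 of N = 8).
Relative gaps: 0.5600, 0.4800, 0.2400, 0.2000; sum = 1.480000.
I averages over the q = 4 poor units only: 1.480000 / 4 = 0.3700.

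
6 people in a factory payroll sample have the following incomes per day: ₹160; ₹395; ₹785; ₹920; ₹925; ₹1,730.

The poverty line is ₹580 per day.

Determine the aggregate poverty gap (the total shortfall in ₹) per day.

₹605

Below z: ₹160, ₹395 (q = 2 of N = 6).
Individual gaps: 580−160 = 420; 580−395 = 185.
Aggregate gap = ₹605.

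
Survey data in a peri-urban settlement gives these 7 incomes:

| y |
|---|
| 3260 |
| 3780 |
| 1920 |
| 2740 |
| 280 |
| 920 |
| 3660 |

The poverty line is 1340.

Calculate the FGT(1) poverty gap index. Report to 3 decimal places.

0.158

Incomes under z: 280, 920 (q = 2 of N = 7).
Normalized shortfalls: (1340−280)/1340 = 0.7910; (1340−920)/1340 = 0.3134.
Σ = 1.104478. Dividing by the full population N = 7 gives P₁ = 0.158.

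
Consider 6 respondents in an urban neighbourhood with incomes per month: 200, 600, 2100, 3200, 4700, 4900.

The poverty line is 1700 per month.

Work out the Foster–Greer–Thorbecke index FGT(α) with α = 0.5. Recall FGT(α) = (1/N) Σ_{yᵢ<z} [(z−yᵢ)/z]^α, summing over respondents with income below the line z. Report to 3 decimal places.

0.291

Poor units: 200, 600 (q = 2 of N = 6).
Gap ratios (z−y)/z: (1700−200)/1700 = 0.8824; (1700−600)/1700 = 0.6471.
Raised to α = 0.5: 0.93934; 0.80440.
Sum = 1.743736; FGT(0.5) = 1.743736 / 6 = 0.291.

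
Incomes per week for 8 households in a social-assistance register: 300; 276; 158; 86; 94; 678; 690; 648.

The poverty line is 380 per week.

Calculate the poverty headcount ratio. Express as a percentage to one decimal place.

62.5%

5 of the 8 households have income below 380.
H = 5/8 = 62.5%.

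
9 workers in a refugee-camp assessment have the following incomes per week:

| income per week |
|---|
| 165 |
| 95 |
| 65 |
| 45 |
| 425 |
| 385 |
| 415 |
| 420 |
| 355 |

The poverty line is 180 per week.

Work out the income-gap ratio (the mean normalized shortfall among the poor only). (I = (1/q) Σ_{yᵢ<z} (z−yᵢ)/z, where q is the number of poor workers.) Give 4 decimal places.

0.4861

Poor units: 45, 65, 95, 165 (q = 4 of N = 9).
Relative gaps: 0.7500, 0.6389, 0.4722, 0.0833; sum = 1.944444.
I averages over the q = 4 poor units only: 1.944444 / 4 = 0.4861.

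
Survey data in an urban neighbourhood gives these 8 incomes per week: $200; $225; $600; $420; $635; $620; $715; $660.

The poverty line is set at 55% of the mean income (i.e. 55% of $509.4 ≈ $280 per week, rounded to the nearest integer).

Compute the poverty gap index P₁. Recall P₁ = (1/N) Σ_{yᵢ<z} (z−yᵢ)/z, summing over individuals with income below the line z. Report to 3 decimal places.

0.060

Poor units: $200, $225 (q = 2 of N = 8).
Shortfall ratios: (280−200)/280 = 0.2857; (280−225)/280 = 0.1964.
Sum of shortfalls = 0.482143; P₁ averages over all N: 0.482143 / 8 = 0.060.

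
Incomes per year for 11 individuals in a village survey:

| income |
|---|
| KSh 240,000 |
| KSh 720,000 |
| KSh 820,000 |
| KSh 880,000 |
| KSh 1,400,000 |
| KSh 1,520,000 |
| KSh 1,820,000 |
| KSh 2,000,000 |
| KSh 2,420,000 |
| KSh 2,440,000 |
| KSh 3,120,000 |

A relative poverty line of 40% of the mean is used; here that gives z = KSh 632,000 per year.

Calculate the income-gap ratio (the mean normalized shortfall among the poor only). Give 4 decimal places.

0.6203

Poor units: KSh 240,000 (q = 1 of N = 11).
Relative gaps: 0.6203; sum = 0.620253.
I averages over the q = 1 poor units only: 0.620253 / 1 = 0.6203.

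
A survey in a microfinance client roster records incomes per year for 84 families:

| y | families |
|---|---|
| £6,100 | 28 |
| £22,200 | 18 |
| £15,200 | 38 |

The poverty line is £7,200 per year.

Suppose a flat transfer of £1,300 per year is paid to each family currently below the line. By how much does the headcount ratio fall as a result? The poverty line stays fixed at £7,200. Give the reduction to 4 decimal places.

Before: below the line — 28×£6,100; headcount ratio = 0.333333.
After the £1,300 transfer: below the line — none; headcount ratio = 0.000000.
Reduction = 0.333333 − 0.000000 = 0.3333.

0.3333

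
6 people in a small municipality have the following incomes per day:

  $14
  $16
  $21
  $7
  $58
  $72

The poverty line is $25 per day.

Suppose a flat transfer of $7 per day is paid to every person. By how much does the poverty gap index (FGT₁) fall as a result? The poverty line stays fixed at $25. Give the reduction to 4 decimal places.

0.1667

Before: below the line — $7, $14, $16, $21; poverty gap index (FGT₁) = 0.280000.
After the $7 transfer: below the line — $14, $21, $23; poverty gap index (FGT₁) = 0.113333.
Reduction = 0.280000 − 0.113333 = 0.1667.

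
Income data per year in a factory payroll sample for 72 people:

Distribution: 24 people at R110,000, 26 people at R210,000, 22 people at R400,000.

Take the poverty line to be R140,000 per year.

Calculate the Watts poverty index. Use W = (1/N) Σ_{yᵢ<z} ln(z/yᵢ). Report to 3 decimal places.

0.080

Below the line: 24×R110,000 (q = 24 of N = 72).
Log shortfalls: ln(140000/110000) = 0.2412 (×24).
W = 5.787889 / 72 = 0.080.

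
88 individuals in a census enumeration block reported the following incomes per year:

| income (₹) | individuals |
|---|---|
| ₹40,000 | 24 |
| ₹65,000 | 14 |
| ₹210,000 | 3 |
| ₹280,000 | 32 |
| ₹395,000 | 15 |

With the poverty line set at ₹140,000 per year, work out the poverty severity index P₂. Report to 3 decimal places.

Below the line: 24×₹40,000, 14×₹65,000 (q = 38 of N = 88).
Relative gaps: (140000−40000)/140000 = 0.7143 (×24); (140000−65000)/140000 = 0.5357 (×14).
Squared: 0.5102 (×24); 0.2870 (×14).
Sum = 16.262755; P₂ = 16.262755 / 88 = 0.185.

0.185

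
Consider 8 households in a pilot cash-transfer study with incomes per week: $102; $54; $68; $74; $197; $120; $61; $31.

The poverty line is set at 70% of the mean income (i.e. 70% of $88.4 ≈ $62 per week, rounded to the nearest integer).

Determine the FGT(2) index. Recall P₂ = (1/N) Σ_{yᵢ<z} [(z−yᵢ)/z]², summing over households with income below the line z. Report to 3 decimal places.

0.033

Poor units: $31, $54, $61 (q = 3 of N = 8).
Gap ratios (z−y)/z: (62−31)/62 = 0.5000; (62−54)/62 = 0.1290; (62−61)/62 = 0.0161.
Squared: 0.2500; 0.0166; 0.0003.
Sum = 0.266909; P₂ = 0.266909 / 8 = 0.033.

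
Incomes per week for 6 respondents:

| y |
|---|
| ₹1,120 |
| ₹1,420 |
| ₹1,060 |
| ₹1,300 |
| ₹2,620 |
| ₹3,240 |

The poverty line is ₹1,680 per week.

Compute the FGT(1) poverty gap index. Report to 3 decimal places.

Incomes under z: ₹1,060, ₹1,120, ₹1,300, ₹1,420 (q = 4 of N = 6).
Relative gaps: (1680−1060)/1680 = 0.3690; (1680−1120)/1680 = 0.3333; (1680−1300)/1680 = 0.2262; (1680−1420)/1680 = 0.1548.
Sum of shortfalls = 1.083333; P₁ averages over all N: 1.083333 / 6 = 0.181.

0.181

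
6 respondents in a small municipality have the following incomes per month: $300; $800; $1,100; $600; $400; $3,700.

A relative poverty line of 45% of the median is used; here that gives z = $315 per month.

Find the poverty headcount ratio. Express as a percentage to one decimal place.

16.7%

1 of the 6 respondents have income below $315.
H = 1/6 = 16.7%.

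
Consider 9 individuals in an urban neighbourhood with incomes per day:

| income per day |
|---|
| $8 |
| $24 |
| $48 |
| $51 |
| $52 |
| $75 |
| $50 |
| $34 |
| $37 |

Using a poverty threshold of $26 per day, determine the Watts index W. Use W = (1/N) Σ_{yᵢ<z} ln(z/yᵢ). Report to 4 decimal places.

0.1399

Poor units: $8, $24 (q = 2 of N = 9).
Log shortfalls: ln(26/8) = 1.1787; ln(26/24) = 0.0800.
W = 1.258698 / 9 = 0.1399.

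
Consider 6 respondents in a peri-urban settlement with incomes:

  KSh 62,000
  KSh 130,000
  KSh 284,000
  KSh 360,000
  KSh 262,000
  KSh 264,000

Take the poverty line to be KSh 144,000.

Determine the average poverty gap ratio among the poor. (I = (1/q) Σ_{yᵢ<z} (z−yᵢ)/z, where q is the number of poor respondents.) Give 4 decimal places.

0.3333

Below the line: KSh 62,000, KSh 130,000 (q = 2 of N = 6).
Shortfall ratios (z−y)/z: 0.5694, 0.0972; sum = 0.666667.
I averages over the q = 2 poor units only: 0.666667 / 2 = 0.3333.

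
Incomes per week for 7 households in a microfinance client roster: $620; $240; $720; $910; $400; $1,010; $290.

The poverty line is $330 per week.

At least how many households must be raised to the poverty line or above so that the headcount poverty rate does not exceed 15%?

Currently q = 2 of N = 7 are below the line (H = 0.286).
A headcount ratio of at most 15% allows at most ⌊0.15 × 7⌋ = 1 poor households.
So at least 2 − 1 = 1 must be lifted.

1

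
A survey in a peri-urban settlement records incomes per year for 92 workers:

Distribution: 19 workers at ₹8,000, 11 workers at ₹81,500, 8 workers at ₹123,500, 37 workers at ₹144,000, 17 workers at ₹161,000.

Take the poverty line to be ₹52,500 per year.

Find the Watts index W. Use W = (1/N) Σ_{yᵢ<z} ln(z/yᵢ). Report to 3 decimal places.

Below z: 19×₹8,000 (q = 19 of N = 92).
ln(z/y) terms: ln(52500/8000) = 1.8814 (×19).
W = 35.746061 / 92 = 0.389.

0.389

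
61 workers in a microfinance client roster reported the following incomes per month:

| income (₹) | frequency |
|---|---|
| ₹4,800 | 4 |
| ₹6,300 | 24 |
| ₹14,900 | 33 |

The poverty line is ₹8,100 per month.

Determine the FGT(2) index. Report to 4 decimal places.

Below the line: 4×₹4,800, 24×₹6,300 (q = 28 of N = 61).
Normalized shortfalls: (8100−4800)/8100 = 0.4074 (×4); (8100−6300)/8100 = 0.2222 (×24).
Squared: 0.1660 (×4); 0.0494 (×24).
Sum = 1.849108; P₂ = 1.849108 / 61 = 0.0303.

0.0303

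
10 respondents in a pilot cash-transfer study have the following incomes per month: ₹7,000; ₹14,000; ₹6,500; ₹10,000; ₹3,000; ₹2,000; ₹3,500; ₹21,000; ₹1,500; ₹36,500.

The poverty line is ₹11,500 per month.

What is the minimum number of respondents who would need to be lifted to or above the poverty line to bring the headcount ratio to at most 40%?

7 of the 10 respondents are poor, so H = 7/10 = 0.700.
A headcount ratio of at most 40% allows at most ⌊0.40 × 10⌋ = 4 poor respondents.
So at least 7 − 4 = 3 must be lifted.

3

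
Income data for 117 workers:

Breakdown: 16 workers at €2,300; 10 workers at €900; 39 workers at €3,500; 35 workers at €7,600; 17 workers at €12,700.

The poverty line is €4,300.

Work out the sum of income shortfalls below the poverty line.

€97,200

Below the line: 10×€900, 16×€2,300, 39×€3,500 (q = 65 of N = 117).
Individual gaps: 10×(4300−900) = 34000; 16×(4300−2300) = 32000; 39×(4300−3500) = 31200.
Aggregate gap = €97,200.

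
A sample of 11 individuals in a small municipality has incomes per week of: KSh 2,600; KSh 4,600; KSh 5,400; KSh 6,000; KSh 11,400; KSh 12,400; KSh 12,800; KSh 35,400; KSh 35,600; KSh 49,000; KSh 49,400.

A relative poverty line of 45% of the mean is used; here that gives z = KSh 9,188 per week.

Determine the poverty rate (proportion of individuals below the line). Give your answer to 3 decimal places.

0.364

4 of the 11 individuals have income below KSh 9,188.
H = 4/11 = 0.364.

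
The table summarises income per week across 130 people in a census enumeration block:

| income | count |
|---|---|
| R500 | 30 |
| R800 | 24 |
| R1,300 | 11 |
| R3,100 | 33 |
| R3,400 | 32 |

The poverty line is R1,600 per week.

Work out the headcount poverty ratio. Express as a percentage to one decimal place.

65 of the 130 people have income below R1,600.
H = 65/130 = 50.0%.

50.0%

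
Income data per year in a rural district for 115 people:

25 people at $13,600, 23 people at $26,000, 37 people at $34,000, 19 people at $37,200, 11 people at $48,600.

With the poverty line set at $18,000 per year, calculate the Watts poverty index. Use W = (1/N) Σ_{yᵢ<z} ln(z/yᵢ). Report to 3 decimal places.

0.061

Below the line: 25×$13,600 (q = 25 of N = 115).
Log gaps: ln(18000/13600) = 0.2803 (×25).
W = 7.007549 / 115 = 0.061.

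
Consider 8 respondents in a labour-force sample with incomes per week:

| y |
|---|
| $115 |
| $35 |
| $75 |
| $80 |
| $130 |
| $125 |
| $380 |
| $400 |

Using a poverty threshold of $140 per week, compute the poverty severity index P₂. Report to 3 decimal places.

0.126

Poor units: $35, $75, $80, $115, $125, $130 (q = 6 of N = 8).
Gap ratios (z−y)/z: (140−35)/140 = 0.7500; (140−75)/140 = 0.4643; (140−80)/140 = 0.4286; (140−115)/140 = 0.1786; (140−125)/140 = 0.1071; (140−130)/140 = 0.0714.
Squared: 0.5625; 0.2156; 0.1837; 0.0319; 0.0115; 0.0051.
Sum = 1.010204; P₂ = 1.010204 / 8 = 0.126.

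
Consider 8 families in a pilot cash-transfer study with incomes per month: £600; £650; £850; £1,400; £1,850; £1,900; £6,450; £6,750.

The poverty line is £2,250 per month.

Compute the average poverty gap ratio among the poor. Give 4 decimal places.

Incomes under z: £600, £650, £850, £1,400, £1,850, £1,900 (q = 6 of N = 8).
Shortfall ratios (z−y)/z: 0.7333, 0.7111, 0.6222, 0.3778, 0.1778, 0.1556; sum = 2.777778.
I averages over the q = 6 poor units only: 2.777778 / 6 = 0.4630.

0.4630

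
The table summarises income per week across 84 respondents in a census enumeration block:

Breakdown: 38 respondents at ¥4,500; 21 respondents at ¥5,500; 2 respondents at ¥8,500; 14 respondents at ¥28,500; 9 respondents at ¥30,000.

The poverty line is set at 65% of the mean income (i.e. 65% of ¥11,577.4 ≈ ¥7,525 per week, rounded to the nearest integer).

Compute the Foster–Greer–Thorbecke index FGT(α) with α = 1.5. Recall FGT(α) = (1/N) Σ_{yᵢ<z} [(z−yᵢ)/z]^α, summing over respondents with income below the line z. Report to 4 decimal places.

Incomes under z: 38×¥4,500, 21×¥5,500 (q = 59 of N = 84).
Gap ratios (z−y)/z: (7525−4500)/7525 = 0.4020 (×38); (7525−5500)/7525 = 0.2691 (×21).
Raised to α = 1.5: 0.25488 (×38); 0.13960 (×21).
Sum = 12.616822; FGT(1.5) = 12.616822 / 84 = 0.1502.

0.1502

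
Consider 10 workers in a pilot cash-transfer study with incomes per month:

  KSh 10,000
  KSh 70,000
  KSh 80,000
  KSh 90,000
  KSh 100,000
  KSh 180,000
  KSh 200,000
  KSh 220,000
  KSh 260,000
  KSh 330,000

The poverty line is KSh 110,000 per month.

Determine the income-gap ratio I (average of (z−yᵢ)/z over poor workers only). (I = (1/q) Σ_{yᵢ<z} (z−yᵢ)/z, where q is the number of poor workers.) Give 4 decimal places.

Poor units: KSh 10,000, KSh 70,000, KSh 80,000, KSh 90,000, KSh 100,000 (q = 5 of N = 10).
Relative gaps: 0.9091, 0.3636, 0.2727, 0.1818, 0.0909; sum = 1.818182.
The income-gap ratio divides by q (the poor only): 1.818182 / 5 = 0.3636.

0.3636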